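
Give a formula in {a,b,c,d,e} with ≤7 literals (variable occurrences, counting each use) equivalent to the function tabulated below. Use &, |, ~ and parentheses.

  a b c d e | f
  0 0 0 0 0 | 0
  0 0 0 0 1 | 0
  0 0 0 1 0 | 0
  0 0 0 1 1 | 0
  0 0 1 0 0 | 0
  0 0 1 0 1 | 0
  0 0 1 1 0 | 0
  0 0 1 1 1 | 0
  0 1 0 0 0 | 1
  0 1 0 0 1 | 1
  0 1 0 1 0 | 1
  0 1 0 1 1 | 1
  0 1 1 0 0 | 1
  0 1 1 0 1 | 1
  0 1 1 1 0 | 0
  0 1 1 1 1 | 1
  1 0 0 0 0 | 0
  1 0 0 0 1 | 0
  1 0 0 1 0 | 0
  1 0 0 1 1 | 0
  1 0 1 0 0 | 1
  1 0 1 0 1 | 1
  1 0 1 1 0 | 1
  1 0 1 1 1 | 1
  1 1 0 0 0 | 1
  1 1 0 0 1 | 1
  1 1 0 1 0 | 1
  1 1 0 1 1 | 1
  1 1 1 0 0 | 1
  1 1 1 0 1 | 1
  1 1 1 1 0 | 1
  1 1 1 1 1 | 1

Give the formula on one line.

  ~d = 11001100110011001100110011001100
  (~d | e) = 11011101110111011101110111011101
  ~c = 11110000111100001111000011110000
  (b & ~c) = 00000000111100000000000011110000
  ((~d | e) | (b & ~c)) = 11011101111111011101110111111101
  (((~d | e) | (b & ~c)) & b) = 00000000111111010000000011111101
  (c & a) = 00000000000000000000111100001111
  ((((~d | e) | (b & ~c)) & b) | (c & a)) = 00000000111111010000111111111111

((((~d | e) | (b & ~c)) & b) | (c & a))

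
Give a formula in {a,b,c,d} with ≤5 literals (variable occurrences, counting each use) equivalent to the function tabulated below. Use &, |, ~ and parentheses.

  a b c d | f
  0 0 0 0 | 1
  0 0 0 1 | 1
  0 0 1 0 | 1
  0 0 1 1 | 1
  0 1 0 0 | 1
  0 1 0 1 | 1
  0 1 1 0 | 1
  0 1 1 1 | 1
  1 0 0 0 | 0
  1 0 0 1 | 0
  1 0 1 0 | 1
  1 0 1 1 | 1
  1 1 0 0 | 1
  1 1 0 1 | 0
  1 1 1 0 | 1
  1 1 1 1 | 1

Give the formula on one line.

  ~a = 1111111100000000
  (~a | c) = 1111111100110011
  ~d = 1010101010101010
  (b & ~d) = 0000101000001010
  ((~a | c) | (b & ~d)) = 1111111100111011

((~a | c) | (b & ~d))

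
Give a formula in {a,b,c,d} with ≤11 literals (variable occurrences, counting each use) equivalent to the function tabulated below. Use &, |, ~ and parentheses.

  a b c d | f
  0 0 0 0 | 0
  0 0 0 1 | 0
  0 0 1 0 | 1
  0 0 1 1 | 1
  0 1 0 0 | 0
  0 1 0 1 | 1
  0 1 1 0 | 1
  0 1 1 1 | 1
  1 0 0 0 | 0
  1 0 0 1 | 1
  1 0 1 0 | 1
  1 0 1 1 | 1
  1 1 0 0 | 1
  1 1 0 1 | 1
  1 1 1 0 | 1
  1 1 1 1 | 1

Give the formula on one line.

  (a | d) = 0101010111111111
  ((a | d) & b) = 0000010100001111
  ~d = 1010101010101010
  ~b = 1111000011110000
  (~d | ~b) = 1111101011111010
  (a & d) = 0000000001010101
  (c | (a & d)) = 0011001101110111
  ((~d | ~b) & (c | (a & d))) = 0011001001110010
  (((a | d) & b) | ((~d | ~b) & (c | (a & d)))) = 0011011101111111

(((a | d) & b) | ((~d | ~b) & (c | (a & d))))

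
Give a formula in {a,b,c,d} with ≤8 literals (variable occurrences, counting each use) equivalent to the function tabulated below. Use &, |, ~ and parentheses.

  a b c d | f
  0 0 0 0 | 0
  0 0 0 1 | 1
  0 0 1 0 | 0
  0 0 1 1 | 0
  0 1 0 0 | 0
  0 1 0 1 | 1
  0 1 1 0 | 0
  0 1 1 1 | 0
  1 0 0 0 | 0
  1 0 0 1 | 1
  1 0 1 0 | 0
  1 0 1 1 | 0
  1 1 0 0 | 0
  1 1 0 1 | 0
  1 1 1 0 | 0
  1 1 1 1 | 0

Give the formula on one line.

  ~a = 1111111100000000
  ~b = 1111000011110000
  (~a | ~b) = 1111111111110000
  ~c = 1100110011001100
  ~d = 1010101010101010
  (~c | ~d) = 1110111011101110
  ((~a | ~b) & (~c | ~d)) = 1110111011100000
  (c | d) = 0111011101110111
  (((~a | ~b) & (~c | ~d)) & (c | d)) = 0110011001100000
  (~c & d) = 0100010001000100
  ((((~a | ~b) & (~c | ~d)) & (c | d)) & (~c & d)) = 0100010001000000

((((~a | ~b) & (~c | ~d)) & (c | d)) & (~c & d))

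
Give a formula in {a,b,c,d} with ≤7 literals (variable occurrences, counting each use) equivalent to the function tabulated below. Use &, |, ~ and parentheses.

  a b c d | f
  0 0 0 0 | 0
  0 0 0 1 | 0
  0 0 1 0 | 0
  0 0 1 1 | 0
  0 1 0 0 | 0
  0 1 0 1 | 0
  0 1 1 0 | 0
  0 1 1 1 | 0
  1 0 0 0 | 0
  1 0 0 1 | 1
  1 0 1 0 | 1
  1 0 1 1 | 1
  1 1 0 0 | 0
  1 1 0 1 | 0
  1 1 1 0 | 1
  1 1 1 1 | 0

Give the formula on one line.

((~d | ~b) & (a & (c | d)))

  ~d = 1010101010101010
  ~b = 1111000011110000
  (~d | ~b) = 1111101011111010
  (c | d) = 0111011101110111
  (a & (c | d)) = 0000000001110111
  ((~d | ~b) & (a & (c | d))) = 0000000001110010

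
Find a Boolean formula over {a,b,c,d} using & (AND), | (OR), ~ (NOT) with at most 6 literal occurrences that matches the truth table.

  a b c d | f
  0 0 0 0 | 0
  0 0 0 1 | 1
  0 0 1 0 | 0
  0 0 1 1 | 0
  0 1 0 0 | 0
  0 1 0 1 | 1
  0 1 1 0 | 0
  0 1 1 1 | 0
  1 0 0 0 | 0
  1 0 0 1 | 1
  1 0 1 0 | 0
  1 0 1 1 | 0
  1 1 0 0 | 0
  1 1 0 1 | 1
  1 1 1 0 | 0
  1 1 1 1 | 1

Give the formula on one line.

  ~c = 1100110011001100
  (~c & d) = 0100010001000100
  (d & a) = 0000000001010101
  (b & (d & a)) = 0000000000000101
  ((~c & d) | (b & (d & a))) = 0100010001000101

((~c & d) | (b & (d & a)))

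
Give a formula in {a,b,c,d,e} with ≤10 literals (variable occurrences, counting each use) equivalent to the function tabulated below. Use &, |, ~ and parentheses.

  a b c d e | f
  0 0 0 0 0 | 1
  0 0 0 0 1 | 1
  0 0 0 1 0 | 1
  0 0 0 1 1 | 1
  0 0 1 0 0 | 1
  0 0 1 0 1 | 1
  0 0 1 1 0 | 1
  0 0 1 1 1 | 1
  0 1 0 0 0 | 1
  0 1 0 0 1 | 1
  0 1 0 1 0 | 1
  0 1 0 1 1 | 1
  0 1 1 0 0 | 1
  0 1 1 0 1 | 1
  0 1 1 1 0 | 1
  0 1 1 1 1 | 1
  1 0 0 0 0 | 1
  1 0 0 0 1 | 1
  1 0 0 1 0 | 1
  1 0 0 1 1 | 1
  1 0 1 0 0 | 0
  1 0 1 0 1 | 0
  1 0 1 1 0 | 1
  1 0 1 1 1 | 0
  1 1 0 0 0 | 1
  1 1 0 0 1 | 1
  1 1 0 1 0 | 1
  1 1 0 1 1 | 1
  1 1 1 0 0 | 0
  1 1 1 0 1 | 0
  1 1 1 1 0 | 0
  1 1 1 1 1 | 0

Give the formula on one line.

((~a | ~c) | ((~e & (~b & (c & (d | b)))) & (a | b)))

  ~a = 11111111111111110000000000000000
  ~c = 11110000111100001111000011110000
  (~a | ~c) = 11111111111111111111000011110000
  ~e = 10101010101010101010101010101010
  ~b = 11111111000000001111111100000000
  (d | b) = 00110011111111110011001111111111
  (c & (d | b)) = 00000011000011110000001100001111
  (~b & (c & (d | b))) = 00000011000000000000001100000000
  (~e & (~b & (c & (d | b)))) = 00000010000000000000001000000000
  (a | b) = 00000000111111111111111111111111
  ((~e & (~b & (c & (d | b)))) & (a | b)) = 00000000000000000000001000000000
  ((~a | ~c) | ((~e & (~b & (c & (d | b)))) & (a | b))) = 11111111111111111111001011110000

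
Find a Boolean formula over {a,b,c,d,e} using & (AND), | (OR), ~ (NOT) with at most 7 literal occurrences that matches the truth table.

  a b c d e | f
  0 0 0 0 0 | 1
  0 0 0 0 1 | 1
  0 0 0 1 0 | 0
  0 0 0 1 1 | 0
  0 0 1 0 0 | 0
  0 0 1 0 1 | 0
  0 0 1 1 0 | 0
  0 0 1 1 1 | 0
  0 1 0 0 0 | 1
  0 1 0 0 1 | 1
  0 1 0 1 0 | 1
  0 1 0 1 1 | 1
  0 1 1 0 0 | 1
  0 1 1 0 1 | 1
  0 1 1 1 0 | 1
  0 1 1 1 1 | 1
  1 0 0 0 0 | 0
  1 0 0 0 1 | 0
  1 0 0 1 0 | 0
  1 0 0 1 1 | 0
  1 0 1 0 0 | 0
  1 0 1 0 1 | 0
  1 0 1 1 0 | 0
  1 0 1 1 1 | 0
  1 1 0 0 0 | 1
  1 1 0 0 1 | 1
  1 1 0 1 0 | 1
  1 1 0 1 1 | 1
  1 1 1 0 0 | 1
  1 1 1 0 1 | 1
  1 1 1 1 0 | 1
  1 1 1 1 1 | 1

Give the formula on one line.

  ~b = 11111111000000001111111100000000
  (~b | a) = 11111111000000001111111111111111
  ~a = 11111111111111110000000000000000
  (~a | d) = 11111111111111110011001100110011
  ((~b | a) & (~a | d)) = 11111111000000000011001100110011
  ~c = 11110000111100001111000011110000
  (((~b | a) & (~a | d)) & ~c) = 11110000000000000011000000110000
  ~d = 11001100110011001100110011001100
  ((((~b | a) & (~a | d)) & ~c) & ~d) = 11000000000000000000000000000000
  (b | ((((~b | a) & (~a | d)) & ~c) & ~d)) = 11000000111111110000000011111111

(b | ((((~b | a) & (~a | d)) & ~c) & ~d))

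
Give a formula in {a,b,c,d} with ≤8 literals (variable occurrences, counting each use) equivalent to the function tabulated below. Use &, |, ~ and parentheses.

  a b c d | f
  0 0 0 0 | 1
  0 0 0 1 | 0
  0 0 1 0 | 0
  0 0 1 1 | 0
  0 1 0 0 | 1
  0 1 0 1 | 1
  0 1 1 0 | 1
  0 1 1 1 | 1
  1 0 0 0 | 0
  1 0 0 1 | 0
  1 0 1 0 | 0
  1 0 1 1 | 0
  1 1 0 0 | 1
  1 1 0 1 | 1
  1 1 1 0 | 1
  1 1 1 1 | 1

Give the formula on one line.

((((~c & ~b) & (b | ~d)) & ~a) | b)

  ~c = 1100110011001100
  ~b = 1111000011110000
  (~c & ~b) = 1100000011000000
  ~d = 1010101010101010
  (b | ~d) = 1010111110101111
  ((~c & ~b) & (b | ~d)) = 1000000010000000
  ~a = 1111111100000000
  (((~c & ~b) & (b | ~d)) & ~a) = 1000000000000000
  ((((~c & ~b) & (b | ~d)) & ~a) | b) = 1000111100001111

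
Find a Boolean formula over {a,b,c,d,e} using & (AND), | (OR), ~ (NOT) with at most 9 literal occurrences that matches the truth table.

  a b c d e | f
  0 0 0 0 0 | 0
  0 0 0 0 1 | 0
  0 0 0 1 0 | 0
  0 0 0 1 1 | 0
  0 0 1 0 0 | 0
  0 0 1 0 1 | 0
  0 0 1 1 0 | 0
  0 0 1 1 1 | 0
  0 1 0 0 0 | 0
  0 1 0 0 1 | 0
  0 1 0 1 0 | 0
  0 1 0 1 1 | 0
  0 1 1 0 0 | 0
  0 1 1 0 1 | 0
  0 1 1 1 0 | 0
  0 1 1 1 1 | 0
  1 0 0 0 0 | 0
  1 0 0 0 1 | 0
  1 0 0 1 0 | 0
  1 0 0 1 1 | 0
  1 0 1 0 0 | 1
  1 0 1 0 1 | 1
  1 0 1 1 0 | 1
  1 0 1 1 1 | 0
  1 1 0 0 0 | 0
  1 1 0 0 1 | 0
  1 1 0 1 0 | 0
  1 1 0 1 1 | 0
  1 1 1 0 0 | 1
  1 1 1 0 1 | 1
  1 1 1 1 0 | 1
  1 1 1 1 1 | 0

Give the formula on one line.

((~d | ~e) & (((c | ~a) & (e | c)) & a))

  ~d = 11001100110011001100110011001100
  ~e = 10101010101010101010101010101010
  (~d | ~e) = 11101110111011101110111011101110
  ~a = 11111111111111110000000000000000
  (c | ~a) = 11111111111111110000111100001111
  (e | c) = 01011111010111110101111101011111
  ((c | ~a) & (e | c)) = 01011111010111110000111100001111
  (((c | ~a) & (e | c)) & a) = 00000000000000000000111100001111
  ((~d | ~e) & (((c | ~a) & (e | c)) & a)) = 00000000000000000000111000001110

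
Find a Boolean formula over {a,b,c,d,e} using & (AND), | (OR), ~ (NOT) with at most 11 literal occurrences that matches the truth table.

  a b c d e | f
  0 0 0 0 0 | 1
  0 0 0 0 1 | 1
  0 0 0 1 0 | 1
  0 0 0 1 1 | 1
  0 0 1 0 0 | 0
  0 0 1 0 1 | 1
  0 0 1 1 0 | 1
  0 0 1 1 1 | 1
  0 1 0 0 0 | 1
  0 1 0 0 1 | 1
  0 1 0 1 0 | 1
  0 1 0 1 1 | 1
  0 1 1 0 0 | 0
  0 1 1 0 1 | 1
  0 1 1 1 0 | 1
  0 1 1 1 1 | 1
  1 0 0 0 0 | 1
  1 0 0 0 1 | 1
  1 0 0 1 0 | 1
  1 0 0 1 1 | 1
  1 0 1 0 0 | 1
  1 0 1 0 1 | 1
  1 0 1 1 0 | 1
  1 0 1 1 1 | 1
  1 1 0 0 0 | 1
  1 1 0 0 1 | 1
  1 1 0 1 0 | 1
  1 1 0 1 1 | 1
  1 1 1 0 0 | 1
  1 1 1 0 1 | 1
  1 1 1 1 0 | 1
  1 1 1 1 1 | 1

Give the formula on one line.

  ~e = 10101010101010101010101010101010
  ~a = 11111111111111110000000000000000
  (~e | ~a) = 11111111111111111010101010101010
  ~b = 11111111000000001111111100000000
  (~b & e) = 01010101000000000101010100000000
  (d & (~b & e)) = 00010001000000000001000100000000
  ((~e | ~a) | (d & (~b & e))) = 11111111111111111011101110101010
  (((~e | ~a) | (d & (~b & e))) & d) = 00110011001100110011001100100010
  ((((~e | ~a) | (d & (~b & e))) & d) | e) = 01110111011101110111011101110111
  (a | ((((~e | ~a) | (d & (~b & e))) & d) | e)) = 01110111011101111111111111111111
  ~c = 11110000111100001111000011110000
  ((a | ((((~e | ~a) | (d & (~b & e))) & d) | e)) | ~c) = 11110111111101111111111111111111

((a | ((((~e | ~a) | (d & (~b & e))) & d) | e)) | ~c)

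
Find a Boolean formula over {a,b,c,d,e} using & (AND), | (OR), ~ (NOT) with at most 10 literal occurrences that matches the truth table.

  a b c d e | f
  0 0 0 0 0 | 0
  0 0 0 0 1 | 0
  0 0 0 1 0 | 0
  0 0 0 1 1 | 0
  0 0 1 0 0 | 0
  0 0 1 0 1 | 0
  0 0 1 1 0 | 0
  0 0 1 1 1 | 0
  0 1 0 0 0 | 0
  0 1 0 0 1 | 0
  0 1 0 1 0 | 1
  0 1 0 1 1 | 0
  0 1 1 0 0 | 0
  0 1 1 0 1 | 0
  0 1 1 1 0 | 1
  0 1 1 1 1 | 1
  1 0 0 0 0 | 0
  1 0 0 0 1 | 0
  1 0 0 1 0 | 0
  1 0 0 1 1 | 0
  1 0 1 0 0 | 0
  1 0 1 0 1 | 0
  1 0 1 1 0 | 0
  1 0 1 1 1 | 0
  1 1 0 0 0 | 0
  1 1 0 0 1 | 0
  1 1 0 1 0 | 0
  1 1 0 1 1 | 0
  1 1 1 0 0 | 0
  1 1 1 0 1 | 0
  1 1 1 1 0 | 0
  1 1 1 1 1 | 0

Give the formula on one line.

(((d & b) & ~a) & ((c | (a | ~e)) | ~d))

  (d & b) = 00000000001100110000000000110011
  ~a = 11111111111111110000000000000000
  ((d & b) & ~a) = 00000000001100110000000000000000
  ~e = 10101010101010101010101010101010
  (a | ~e) = 10101010101010101111111111111111
  (c | (a | ~e)) = 10101111101011111111111111111111
  ~d = 11001100110011001100110011001100
  ((c | (a | ~e)) | ~d) = 11101111111011111111111111111111
  (((d & b) & ~a) & ((c | (a | ~e)) | ~d)) = 00000000001000110000000000000000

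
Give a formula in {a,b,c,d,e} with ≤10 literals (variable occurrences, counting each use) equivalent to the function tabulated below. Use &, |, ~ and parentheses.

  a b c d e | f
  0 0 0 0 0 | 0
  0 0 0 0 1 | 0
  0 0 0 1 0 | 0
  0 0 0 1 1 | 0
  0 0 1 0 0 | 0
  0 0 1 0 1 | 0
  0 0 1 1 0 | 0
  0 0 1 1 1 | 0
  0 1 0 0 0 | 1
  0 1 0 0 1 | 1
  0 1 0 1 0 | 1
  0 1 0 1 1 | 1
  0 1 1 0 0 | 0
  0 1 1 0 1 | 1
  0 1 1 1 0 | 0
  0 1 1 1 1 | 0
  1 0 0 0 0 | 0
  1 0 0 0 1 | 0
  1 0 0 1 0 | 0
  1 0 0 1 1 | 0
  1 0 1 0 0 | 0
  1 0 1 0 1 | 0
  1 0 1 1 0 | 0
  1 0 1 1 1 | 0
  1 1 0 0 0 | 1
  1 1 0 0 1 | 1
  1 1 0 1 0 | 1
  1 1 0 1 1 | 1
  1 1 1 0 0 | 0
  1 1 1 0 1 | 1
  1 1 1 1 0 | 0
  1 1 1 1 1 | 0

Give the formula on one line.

  ~c = 11110000111100001111000011110000
  ~d = 11001100110011001100110011001100
  (e & b) = 00000000010101010000000001010101
  (~d & (e & b)) = 00000000010001000000000001000100
  (~c | (~d & (e & b))) = 11110000111101001111000011110100
  (c & d) = 00000011000000110000001100000011
  (b | (c & d)) = 00000011111111110000001111111111
  ((~c | (~d & (e & b))) & (b | (c & d))) = 00000000111101000000000011110100

((~c | (~d & (e & b))) & (b | (c & d)))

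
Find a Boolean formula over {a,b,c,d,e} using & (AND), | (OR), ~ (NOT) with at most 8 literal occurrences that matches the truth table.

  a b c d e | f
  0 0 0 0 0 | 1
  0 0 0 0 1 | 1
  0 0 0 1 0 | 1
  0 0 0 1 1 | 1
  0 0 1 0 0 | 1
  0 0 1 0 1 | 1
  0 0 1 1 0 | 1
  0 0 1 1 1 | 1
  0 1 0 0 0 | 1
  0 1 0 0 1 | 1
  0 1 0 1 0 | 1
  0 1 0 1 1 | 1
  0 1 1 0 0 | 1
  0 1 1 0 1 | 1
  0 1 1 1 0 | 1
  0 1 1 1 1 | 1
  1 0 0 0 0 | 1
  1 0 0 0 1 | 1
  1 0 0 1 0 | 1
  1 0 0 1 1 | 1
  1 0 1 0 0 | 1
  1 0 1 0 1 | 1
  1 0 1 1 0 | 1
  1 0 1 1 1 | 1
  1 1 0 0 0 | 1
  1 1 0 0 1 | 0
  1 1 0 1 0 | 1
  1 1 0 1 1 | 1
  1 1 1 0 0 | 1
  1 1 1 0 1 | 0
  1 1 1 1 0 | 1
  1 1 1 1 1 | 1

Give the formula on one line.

  ~b = 11111111000000001111111100000000
  ~e = 10101010101010101010101010101010
  ~d = 11001100110011001100110011001100
  (~b & ~d) = 11001100000000001100110000000000
  (~e | (~b & ~d)) = 11101110101010101110111010101010
  ~a = 11111111111111110000000000000000
  ((~e | (~b & ~d)) | ~a) = 11111111111111111110111010101010
  (~b | ((~e | (~b & ~d)) | ~a)) = 11111111111111111111111110101010
  (d & e) = 00010001000100010001000100010001
  (b & (d & e)) = 00000000000100010000000000010001
  ((~b | ((~e | (~b & ~d)) | ~a)) | (b & (d & e))) = 11111111111111111111111110111011

((~b | ((~e | (~b & ~d)) | ~a)) | (b & (d & e)))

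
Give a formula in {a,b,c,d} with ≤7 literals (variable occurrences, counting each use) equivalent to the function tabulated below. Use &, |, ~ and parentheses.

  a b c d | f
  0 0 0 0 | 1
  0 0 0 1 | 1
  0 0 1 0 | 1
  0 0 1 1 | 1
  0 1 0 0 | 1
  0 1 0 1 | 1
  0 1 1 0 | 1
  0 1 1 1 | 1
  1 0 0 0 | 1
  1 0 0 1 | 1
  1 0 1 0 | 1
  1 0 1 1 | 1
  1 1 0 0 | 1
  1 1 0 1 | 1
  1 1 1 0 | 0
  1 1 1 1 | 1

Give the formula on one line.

(((~c | ~a) | d) | (~c | ~b))

  ~c = 1100110011001100
  ~a = 1111111100000000
  (~c | ~a) = 1111111111001100
  ((~c | ~a) | d) = 1111111111011101
  ~b = 1111000011110000
  (~c | ~b) = 1111110011111100
  (((~c | ~a) | d) | (~c | ~b)) = 1111111111111101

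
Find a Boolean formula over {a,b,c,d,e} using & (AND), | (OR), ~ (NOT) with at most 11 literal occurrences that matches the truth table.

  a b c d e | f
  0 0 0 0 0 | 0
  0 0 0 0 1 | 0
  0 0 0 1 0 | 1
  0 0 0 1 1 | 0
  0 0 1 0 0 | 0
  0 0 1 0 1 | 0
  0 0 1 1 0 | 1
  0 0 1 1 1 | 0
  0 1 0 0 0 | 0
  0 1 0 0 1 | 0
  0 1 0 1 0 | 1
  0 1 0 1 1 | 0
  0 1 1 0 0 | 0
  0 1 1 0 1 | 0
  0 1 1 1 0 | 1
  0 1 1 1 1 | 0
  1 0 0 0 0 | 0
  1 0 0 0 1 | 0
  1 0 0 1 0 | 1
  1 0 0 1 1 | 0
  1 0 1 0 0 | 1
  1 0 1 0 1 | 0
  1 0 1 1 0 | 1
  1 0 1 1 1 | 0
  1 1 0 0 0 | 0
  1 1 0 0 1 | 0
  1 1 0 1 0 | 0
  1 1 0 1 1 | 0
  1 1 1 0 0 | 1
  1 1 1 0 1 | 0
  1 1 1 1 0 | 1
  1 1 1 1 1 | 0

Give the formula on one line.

  ~a = 11111111111111110000000000000000
  (~a & d) = 00110011001100110000000000000000
  (d | b) = 00110011111111110011001111111111
  ~b = 11111111000000001111111100000000
  ((d | b) & ~b) = 00110011000000000011001100000000
  (c | ((d | b) & ~b)) = 00111111000011110011111100001111
  ((c | ((d | b) & ~b)) & a) = 00000000000000000011111100001111
  ((~a & d) | ((c | ((d | b) & ~b)) & a)) = 00110011001100110011111100001111
  ~e = 10101010101010101010101010101010
  (((~a & d) | ((c | ((d | b) & ~b)) & a)) & ~e) = 00100010001000100010101000001010

(((~a & d) | ((c | ((d | b) & ~b)) & a)) & ~e)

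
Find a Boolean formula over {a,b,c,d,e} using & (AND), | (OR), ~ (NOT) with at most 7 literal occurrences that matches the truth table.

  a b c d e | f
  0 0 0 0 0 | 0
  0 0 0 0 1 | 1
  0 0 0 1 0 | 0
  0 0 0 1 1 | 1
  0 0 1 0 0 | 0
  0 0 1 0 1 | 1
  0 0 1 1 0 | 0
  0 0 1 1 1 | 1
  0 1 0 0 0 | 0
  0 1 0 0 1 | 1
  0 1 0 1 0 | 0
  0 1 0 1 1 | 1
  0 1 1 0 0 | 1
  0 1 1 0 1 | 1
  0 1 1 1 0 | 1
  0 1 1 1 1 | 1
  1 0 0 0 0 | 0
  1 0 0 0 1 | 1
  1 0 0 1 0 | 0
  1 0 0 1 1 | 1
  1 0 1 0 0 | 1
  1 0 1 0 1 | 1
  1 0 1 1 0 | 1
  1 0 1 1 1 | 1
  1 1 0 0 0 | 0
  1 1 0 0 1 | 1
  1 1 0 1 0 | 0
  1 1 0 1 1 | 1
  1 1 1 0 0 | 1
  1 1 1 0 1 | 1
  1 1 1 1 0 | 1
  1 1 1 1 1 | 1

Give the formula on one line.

  (a | b) = 00000000111111111111111111111111
  (c & (a | b)) = 00000000000011110000111100001111
  (e | (c & (a | b))) = 01010101010111110101111101011111

(e | (c & (a | b)))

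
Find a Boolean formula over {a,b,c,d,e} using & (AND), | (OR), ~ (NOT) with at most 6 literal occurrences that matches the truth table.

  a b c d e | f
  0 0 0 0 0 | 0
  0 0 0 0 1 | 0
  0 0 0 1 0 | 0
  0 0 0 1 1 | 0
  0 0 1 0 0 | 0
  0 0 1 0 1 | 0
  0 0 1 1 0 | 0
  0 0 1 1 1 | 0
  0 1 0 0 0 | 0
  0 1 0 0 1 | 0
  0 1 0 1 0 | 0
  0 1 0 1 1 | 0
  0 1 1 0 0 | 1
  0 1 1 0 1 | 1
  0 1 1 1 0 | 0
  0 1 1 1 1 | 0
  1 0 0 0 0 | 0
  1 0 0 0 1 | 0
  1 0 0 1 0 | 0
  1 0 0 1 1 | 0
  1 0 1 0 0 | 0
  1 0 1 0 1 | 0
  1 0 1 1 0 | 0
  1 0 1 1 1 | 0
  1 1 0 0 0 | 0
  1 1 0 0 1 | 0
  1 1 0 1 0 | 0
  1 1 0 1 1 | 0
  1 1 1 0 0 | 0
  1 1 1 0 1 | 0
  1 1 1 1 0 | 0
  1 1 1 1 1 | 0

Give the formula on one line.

  ~a = 11111111111111110000000000000000
  (c & b) = 00000000000011110000000000001111
  (~a & (c & b)) = 00000000000011110000000000000000
  ~d = 11001100110011001100110011001100
  (b | d) = 00110011111111110011001111111111
  (~d & (b | d)) = 00000000110011000000000011001100
  ((~a & (c & b)) & (~d & (b | d))) = 00000000000011000000000000000000

((~a & (c & b)) & (~d & (b | d)))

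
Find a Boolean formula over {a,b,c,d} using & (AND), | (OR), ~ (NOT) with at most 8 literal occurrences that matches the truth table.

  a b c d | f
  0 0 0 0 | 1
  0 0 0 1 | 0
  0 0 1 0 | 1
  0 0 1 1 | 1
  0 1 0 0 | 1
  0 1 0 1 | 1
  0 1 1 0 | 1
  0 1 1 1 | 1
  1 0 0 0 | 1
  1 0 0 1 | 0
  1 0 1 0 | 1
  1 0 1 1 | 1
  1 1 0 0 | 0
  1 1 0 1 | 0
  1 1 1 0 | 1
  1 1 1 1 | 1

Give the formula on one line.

(((~d & (c | ~b)) | c) | (c | (b & ~a)))

  ~d = 1010101010101010
  ~b = 1111000011110000
  (c | ~b) = 1111001111110011
  (~d & (c | ~b)) = 1010001010100010
  ((~d & (c | ~b)) | c) = 1011001110110011
  ~a = 1111111100000000
  (b & ~a) = 0000111100000000
  (c | (b & ~a)) = 0011111100110011
  (((~d & (c | ~b)) | c) | (c | (b & ~a))) = 1011111110110011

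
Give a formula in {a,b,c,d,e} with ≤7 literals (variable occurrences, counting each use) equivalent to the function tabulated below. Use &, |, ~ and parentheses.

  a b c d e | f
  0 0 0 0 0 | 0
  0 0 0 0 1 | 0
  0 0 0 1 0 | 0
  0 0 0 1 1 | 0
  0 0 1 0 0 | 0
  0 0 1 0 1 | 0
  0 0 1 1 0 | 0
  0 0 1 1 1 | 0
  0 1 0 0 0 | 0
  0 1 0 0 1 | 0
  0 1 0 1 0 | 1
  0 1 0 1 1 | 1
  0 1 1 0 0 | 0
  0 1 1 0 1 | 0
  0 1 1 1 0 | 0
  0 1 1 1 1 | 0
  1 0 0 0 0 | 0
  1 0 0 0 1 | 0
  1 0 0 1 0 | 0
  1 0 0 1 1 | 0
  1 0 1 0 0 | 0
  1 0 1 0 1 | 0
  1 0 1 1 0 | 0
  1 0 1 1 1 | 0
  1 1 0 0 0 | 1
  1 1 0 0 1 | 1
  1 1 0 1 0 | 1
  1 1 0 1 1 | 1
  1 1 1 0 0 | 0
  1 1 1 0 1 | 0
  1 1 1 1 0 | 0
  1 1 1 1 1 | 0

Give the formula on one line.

((a | d) & (b & ~c))

  (a | d) = 00110011001100111111111111111111
  ~c = 11110000111100001111000011110000
  (b & ~c) = 00000000111100000000000011110000
  ((a | d) & (b & ~c)) = 00000000001100000000000011110000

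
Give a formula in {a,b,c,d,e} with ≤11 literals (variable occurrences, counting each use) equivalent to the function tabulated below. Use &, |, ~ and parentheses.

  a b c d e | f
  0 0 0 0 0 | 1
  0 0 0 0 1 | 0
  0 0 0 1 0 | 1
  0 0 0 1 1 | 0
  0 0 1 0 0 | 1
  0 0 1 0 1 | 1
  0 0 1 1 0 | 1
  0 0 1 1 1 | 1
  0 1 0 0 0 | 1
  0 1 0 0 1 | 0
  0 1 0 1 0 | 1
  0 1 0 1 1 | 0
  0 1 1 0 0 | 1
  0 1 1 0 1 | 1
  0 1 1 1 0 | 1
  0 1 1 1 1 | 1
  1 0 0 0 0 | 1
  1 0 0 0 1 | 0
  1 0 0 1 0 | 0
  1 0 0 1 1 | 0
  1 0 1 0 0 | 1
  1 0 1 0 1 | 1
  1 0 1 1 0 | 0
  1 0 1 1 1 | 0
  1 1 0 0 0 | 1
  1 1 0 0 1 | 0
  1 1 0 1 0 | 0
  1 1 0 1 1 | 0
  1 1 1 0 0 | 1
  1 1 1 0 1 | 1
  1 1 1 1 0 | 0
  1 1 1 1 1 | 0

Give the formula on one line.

  ~e = 10101010101010101010101010101010
  ~a = 11111111111111110000000000000000
  ~d = 11001100110011001100110011001100
  (~a | ~d) = 11111111111111111100110011001100
  (c & (~a | ~d)) = 00001111000011110000110000001100
  (~e | (c & (~a | ~d))) = 10101111101011111010111010101110
  (d | ~e) = 10111011101110111011101110111011
  (~d | ~a) = 11111111111111111100110011001100
  ((d | ~e) & (~d | ~a)) = 10111011101110111000100010001000
  (((d | ~e) & (~d | ~a)) | ~d) = 11111111111111111100110011001100
  ((~e | (c & (~a | ~d))) & (((d | ~e) & (~d | ~a)) | ~d)) = 10101111101011111000110010001100

((~e | (c & (~a | ~d))) & (((d | ~e) & (~d | ~a)) | ~d))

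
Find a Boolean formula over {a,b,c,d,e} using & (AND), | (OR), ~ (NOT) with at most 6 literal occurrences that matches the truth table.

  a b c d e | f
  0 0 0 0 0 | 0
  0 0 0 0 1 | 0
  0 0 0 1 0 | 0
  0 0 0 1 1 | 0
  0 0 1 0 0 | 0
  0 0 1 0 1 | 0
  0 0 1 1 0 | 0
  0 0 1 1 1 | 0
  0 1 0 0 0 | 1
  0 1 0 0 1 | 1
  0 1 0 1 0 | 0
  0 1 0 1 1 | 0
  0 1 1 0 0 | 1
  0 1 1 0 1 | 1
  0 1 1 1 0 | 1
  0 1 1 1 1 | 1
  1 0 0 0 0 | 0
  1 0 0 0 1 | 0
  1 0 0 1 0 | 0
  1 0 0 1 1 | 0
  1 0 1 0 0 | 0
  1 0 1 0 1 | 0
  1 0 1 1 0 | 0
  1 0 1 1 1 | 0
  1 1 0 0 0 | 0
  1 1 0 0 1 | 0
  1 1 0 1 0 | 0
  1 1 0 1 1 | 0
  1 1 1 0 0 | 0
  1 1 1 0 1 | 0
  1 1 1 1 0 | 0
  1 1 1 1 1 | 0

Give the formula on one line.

((~a | ~b) & (b & (c | ~d)))

  ~a = 11111111111111110000000000000000
  ~b = 11111111000000001111111100000000
  (~a | ~b) = 11111111111111111111111100000000
  ~d = 11001100110011001100110011001100
  (c | ~d) = 11001111110011111100111111001111
  (b & (c | ~d)) = 00000000110011110000000011001111
  ((~a | ~b) & (b & (c | ~d))) = 00000000110011110000000000000000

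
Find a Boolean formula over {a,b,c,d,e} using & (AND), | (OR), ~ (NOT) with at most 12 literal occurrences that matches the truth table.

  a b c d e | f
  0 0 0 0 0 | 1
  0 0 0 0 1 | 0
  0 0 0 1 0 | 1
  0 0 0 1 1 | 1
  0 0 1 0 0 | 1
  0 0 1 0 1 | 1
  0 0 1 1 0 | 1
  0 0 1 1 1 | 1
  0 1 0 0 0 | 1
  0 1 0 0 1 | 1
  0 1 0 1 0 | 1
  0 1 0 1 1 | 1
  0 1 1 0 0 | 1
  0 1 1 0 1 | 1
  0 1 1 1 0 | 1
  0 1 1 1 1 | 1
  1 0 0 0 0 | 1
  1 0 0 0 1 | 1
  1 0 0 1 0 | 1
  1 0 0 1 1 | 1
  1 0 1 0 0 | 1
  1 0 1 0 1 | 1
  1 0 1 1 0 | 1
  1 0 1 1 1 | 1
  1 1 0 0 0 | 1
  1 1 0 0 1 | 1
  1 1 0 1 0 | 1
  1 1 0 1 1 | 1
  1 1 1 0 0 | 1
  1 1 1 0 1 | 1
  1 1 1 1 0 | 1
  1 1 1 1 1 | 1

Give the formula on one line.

  (b | c) = 00001111111111110000111111111111
  ((b | c) | d) = 00111111111111110011111111111111
  (c | a) = 00001111000011111111111111111111
  ~c = 11110000111100001111000011110000
  ((c | a) & ~c) = 00000000000000001111000011110000
  (e & ((c | a) & ~c)) = 00000000000000000101000001010000
  ~e = 10101010101010101010101010101010
  (~e & ~c) = 10100000101000001010000010100000
  ((e & ((c | a) & ~c)) | (~e & ~c)) = 10100000101000001111000011110000
  (((b | c) | d) | ((e & ((c | a) & ~c)) | (~e & ~c))) = 10111111111111111111111111111111

(((b | c) | d) | ((e & ((c | a) & ~c)) | (~e & ~c)))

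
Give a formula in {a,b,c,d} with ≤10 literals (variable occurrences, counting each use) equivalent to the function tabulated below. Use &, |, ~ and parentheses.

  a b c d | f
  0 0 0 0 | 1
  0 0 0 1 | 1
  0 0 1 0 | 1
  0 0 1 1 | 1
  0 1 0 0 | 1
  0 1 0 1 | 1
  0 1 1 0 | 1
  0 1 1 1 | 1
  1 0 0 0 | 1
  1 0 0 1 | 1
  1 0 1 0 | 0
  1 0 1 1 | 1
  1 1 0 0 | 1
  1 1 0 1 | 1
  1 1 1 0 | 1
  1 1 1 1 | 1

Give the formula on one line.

(((b | d) & (c | b)) | ((d | ~c) | ~a))

  (b | d) = 0101111101011111
  (c | b) = 0011111100111111
  ((b | d) & (c | b)) = 0001111100011111
  ~c = 1100110011001100
  (d | ~c) = 1101110111011101
  ~a = 1111111100000000
  ((d | ~c) | ~a) = 1111111111011101
  (((b | d) & (c | b)) | ((d | ~c) | ~a)) = 1111111111011111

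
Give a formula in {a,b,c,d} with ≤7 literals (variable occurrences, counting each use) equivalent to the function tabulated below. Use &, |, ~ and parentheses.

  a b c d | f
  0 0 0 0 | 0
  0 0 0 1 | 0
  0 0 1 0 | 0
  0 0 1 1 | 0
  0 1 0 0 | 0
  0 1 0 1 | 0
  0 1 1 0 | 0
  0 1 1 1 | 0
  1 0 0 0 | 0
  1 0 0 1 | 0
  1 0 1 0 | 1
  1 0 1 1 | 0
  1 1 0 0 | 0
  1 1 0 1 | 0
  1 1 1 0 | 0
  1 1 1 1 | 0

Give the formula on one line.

  ~d = 1010101010101010
  (~d & c) = 0010001000100010
  (b | (~d & c)) = 0010111100101111
  ~b = 1111000011110000
  (~b & a) = 0000000011110000
  ((~b & a) & ~d) = 0000000010100000
  ((b | (~d & c)) & ((~b & a) & ~d)) = 0000000000100000

((b | (~d & c)) & ((~b & a) & ~d))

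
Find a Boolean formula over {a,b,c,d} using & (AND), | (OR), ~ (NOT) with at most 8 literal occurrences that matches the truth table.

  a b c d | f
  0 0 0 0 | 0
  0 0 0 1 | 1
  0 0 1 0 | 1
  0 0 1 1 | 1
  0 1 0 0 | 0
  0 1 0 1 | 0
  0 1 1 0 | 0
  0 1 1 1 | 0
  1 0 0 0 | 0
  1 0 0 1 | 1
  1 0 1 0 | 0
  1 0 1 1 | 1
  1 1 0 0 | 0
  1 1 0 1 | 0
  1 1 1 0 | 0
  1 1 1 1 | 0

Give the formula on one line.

  ~b = 1111000011110000
  ~a = 1111111100000000
  (c & ~a) = 0011001100000000
  ~d = 1010101010101010
  ((c & ~a) & ~d) = 0010001000000000
  (d | ((c & ~a) & ~d)) = 0111011101010101
  (~b & (d | ((c & ~a) & ~d))) = 0111000001010000

(~b & (d | ((c & ~a) & ~d)))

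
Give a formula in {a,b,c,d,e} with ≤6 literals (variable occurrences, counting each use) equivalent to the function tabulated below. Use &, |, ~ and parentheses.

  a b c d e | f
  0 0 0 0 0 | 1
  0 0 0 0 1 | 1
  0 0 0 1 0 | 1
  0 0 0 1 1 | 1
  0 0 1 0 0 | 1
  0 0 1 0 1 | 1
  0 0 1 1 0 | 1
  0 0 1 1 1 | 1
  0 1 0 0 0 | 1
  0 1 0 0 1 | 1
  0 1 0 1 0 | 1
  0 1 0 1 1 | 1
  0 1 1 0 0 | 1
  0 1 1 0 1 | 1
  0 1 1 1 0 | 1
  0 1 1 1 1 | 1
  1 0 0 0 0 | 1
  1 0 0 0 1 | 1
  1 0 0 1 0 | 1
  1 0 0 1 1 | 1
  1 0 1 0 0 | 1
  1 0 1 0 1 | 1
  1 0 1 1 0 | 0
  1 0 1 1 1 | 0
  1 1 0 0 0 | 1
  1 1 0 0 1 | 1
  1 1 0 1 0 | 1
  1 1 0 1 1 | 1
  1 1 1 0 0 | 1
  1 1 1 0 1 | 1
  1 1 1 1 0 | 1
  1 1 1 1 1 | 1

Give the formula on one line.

  ~c = 11110000111100001111000011110000
  (~c | b) = 11110000111111111111000011111111
  ~a = 11111111111111110000000000000000
  ~d = 11001100110011001100110011001100
  (~a | ~d) = 11111111111111111100110011001100
  (c & b) = 00000000000011110000000000001111
  ((~a | ~d) | (c & b)) = 11111111111111111100110011001111
  ((~c | b) | ((~a | ~d) | (c & b))) = 11111111111111111111110011111111

((~c | b) | ((~a | ~d) | (c & b)))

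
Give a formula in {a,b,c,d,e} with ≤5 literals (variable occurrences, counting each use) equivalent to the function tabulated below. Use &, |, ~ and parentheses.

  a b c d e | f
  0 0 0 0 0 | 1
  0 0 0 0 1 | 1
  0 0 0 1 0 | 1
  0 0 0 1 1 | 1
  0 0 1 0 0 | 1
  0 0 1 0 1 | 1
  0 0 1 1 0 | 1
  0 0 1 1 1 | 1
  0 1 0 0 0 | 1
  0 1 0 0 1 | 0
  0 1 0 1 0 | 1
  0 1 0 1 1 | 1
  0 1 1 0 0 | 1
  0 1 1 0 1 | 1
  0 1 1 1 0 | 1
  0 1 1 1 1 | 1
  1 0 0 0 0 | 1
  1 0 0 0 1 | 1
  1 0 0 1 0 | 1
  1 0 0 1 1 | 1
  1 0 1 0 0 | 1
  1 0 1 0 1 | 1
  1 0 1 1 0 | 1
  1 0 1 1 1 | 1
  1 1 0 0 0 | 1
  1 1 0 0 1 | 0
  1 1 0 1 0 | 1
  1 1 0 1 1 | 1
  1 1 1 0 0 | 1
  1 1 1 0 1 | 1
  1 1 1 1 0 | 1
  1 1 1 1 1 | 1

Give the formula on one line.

(((~b | ~e) | d) | c)

  ~b = 11111111000000001111111100000000
  ~e = 10101010101010101010101010101010
  (~b | ~e) = 11111111101010101111111110101010
  ((~b | ~e) | d) = 11111111101110111111111110111011
  (((~b | ~e) | d) | c) = 11111111101111111111111110111111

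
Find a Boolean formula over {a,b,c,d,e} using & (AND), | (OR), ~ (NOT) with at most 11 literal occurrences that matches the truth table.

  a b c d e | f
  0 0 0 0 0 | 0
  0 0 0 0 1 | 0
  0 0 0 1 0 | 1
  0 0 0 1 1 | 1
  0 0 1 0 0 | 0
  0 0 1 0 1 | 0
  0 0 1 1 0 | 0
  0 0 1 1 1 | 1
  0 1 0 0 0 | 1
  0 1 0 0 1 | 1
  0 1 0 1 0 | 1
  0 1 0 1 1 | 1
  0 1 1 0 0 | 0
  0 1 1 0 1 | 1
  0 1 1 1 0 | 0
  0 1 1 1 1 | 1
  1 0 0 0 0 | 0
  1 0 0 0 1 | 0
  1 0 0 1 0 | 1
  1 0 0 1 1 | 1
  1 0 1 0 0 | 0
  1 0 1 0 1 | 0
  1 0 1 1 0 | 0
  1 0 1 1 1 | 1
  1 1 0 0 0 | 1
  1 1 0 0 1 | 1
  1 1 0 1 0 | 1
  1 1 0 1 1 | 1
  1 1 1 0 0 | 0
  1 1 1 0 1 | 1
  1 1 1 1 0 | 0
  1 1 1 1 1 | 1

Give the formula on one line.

((((d | (~e | ~a)) & (e | ~c)) | e) & (d | b))

  ~e = 10101010101010101010101010101010
  ~a = 11111111111111110000000000000000
  (~e | ~a) = 11111111111111111010101010101010
  (d | (~e | ~a)) = 11111111111111111011101110111011
  ~c = 11110000111100001111000011110000
  (e | ~c) = 11110101111101011111010111110101
  ((d | (~e | ~a)) & (e | ~c)) = 11110101111101011011000110110001
  (((d | (~e | ~a)) & (e | ~c)) | e) = 11110101111101011111010111110101
  (d | b) = 00110011111111110011001111111111
  ((((d | (~e | ~a)) & (e | ~c)) | e) & (d | b)) = 00110001111101010011000111110101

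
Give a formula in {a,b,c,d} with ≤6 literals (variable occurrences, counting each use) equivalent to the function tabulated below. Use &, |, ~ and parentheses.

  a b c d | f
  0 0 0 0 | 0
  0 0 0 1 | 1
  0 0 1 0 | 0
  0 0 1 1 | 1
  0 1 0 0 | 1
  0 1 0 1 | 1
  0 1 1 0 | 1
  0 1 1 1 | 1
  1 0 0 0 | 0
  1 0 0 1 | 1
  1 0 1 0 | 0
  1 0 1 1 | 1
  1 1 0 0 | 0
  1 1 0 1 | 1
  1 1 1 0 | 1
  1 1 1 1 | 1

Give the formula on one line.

  ~a = 1111111100000000
  (c | ~a) = 1111111100110011
  ((c | ~a) & b) = 0000111100000011
  (((c | ~a) & b) | d) = 0101111101010111

(((c | ~a) & b) | d)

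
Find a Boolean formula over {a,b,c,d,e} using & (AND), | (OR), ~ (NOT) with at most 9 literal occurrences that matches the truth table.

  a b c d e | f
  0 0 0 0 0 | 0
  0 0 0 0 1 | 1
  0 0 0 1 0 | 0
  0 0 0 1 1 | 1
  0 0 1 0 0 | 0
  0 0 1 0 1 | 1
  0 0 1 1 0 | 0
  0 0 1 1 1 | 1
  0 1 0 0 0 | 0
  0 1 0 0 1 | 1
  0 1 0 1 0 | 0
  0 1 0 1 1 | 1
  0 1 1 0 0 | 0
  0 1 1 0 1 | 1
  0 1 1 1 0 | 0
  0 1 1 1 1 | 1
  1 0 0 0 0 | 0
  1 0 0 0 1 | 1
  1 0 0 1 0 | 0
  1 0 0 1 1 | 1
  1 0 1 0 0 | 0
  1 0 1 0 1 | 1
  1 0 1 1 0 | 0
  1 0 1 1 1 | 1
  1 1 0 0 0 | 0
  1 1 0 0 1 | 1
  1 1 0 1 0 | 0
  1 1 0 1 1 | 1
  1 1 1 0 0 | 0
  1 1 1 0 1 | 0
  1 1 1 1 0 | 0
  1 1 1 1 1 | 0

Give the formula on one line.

((((b & (~a & e)) | (~b & c)) | ~c) & e)

  ~a = 11111111111111110000000000000000
  (~a & e) = 01010101010101010000000000000000
  (b & (~a & e)) = 00000000010101010000000000000000
  ~b = 11111111000000001111111100000000
  (~b & c) = 00001111000000000000111100000000
  ((b & (~a & e)) | (~b & c)) = 00001111010101010000111100000000
  ~c = 11110000111100001111000011110000
  (((b & (~a & e)) | (~b & c)) | ~c) = 11111111111101011111111111110000
  ((((b & (~a & e)) | (~b & c)) | ~c) & e) = 01010101010101010101010101010000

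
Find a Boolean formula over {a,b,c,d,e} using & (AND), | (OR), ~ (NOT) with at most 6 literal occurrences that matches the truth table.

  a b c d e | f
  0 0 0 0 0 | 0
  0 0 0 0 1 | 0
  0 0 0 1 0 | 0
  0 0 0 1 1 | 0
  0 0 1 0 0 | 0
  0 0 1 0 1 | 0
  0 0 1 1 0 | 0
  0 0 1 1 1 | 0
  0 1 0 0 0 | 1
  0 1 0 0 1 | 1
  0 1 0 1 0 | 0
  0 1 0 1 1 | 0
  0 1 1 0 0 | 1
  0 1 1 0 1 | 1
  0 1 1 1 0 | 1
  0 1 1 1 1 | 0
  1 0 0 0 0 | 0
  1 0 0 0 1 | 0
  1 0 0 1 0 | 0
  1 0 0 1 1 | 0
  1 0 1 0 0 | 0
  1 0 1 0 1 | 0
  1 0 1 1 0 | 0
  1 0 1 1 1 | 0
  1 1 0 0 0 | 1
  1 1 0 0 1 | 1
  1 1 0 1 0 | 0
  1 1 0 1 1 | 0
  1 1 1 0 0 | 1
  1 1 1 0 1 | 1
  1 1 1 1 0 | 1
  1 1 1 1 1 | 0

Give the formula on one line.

  ~b = 11111111000000001111111100000000
  ~e = 10101010101010101010101010101010
  (~b | ~e) = 11111111101010101111111110101010
  (c & (~b | ~e)) = 00001111000010100000111100001010
  ~d = 11001100110011001100110011001100
  (b & ~d) = 00000000110011000000000011001100
  ((c & (~b | ~e)) | (b & ~d)) = 00001111110011100000111111001110
  (b & ((c & (~b | ~e)) | (b & ~d))) = 00000000110011100000000011001110

(b & ((c & (~b | ~e)) | (b & ~d)))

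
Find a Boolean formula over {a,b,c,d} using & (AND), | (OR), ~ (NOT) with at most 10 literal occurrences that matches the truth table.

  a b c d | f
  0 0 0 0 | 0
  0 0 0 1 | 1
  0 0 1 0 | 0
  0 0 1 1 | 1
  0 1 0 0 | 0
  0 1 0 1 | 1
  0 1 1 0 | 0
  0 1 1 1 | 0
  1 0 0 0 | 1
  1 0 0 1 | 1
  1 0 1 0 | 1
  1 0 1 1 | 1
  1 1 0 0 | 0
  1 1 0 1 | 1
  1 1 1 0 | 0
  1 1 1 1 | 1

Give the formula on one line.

  ~b = 1111000011110000
  ~d = 1010101010101010
  (~b & ~d) = 1010000010100000
  ((~b & ~d) & a) = 0000000010100000
  (((~b & ~d) & a) | d) = 0101010111110101
  (~b | a) = 1111000011111111
  ~c = 1100110011001100
  (a | ~c) = 1100110011111111
  ((~b | a) | (a | ~c)) = 1111110011111111
  ((((~b & ~d) & a) | d) & ((~b | a) | (a | ~c))) = 0101010011110101

((((~b & ~d) & a) | d) & ((~b | a) | (a | ~c)))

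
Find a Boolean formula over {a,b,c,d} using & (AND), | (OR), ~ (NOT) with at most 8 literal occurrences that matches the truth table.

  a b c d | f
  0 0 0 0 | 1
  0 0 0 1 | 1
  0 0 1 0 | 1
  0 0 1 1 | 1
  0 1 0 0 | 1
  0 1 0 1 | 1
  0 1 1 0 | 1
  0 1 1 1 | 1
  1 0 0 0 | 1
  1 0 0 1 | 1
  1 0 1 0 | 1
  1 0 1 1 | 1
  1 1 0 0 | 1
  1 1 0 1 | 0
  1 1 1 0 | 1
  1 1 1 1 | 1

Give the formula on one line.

((c | (~d | ~b)) | ((c | ~a) | (~d | c)))

  ~d = 1010101010101010
  ~b = 1111000011110000
  (~d | ~b) = 1111101011111010
  (c | (~d | ~b)) = 1111101111111011
  ~a = 1111111100000000
  (c | ~a) = 1111111100110011
  (~d | c) = 1011101110111011
  ((c | ~a) | (~d | c)) = 1111111110111011
  ((c | (~d | ~b)) | ((c | ~a) | (~d | c))) = 1111111111111011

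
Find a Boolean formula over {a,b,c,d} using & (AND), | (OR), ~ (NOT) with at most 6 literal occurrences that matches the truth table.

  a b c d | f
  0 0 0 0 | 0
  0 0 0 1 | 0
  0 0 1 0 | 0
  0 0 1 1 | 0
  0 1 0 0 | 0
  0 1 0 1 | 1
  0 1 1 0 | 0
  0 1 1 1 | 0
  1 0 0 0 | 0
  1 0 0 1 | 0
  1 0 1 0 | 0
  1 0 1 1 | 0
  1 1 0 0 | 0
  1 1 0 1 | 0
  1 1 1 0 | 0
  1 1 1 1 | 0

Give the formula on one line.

((~c & ~a) & ((~a & d) & (b & ~a)))

  ~c = 1100110011001100
  ~a = 1111111100000000
  (~c & ~a) = 1100110000000000
  (~a & d) = 0101010100000000
  (b & ~a) = 0000111100000000
  ((~a & d) & (b & ~a)) = 0000010100000000
  ((~c & ~a) & ((~a & d) & (b & ~a))) = 0000010000000000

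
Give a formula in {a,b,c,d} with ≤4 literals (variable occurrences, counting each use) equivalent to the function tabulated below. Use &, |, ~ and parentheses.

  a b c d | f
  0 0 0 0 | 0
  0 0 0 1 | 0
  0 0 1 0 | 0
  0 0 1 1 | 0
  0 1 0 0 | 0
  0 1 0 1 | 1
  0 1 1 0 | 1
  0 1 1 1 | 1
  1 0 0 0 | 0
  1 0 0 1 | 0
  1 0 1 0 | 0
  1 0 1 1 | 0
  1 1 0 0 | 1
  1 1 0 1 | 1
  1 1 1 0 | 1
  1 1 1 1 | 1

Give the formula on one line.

((a | (c | d)) & b)

  (c | d) = 0111011101110111
  (a | (c | d)) = 0111011111111111
  ((a | (c | d)) & b) = 0000011100001111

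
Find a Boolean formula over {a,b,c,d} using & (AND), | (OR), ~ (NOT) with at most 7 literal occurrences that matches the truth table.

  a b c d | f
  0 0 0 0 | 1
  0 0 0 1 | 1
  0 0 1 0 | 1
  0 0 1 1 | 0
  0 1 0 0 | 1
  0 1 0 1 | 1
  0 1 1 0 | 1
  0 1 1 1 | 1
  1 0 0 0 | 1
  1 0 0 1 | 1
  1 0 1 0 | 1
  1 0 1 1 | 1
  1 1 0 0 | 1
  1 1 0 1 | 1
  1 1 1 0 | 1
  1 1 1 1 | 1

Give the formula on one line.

  ~d = 1010101010101010
  (a & d) = 0000000001010101
  (~d | (a & d)) = 1010101011111111
  ~c = 1100110011001100
  (b & c) = 0000001100000011
  (~c | (b & c)) = 1100111111001111
  ((~d | (a & d)) | (~c | (b & c))) = 1110111111111111

((~d | (a & d)) | (~c | (b & c)))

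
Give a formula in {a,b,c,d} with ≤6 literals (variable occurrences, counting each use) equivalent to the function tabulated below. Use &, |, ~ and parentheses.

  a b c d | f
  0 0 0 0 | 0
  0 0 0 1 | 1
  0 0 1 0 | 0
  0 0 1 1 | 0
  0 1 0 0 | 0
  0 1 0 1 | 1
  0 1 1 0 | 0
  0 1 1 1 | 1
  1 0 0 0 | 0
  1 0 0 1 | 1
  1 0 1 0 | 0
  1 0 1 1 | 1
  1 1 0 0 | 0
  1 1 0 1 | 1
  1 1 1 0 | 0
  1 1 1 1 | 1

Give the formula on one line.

(d & ((b | (~d | ~c)) | (~d | a)))

  ~d = 1010101010101010
  ~c = 1100110011001100
  (~d | ~c) = 1110111011101110
  (b | (~d | ~c)) = 1110111111101111
  (~d | a) = 1010101011111111
  ((b | (~d | ~c)) | (~d | a)) = 1110111111111111
  (d & ((b | (~d | ~c)) | (~d | a))) = 0100010101010101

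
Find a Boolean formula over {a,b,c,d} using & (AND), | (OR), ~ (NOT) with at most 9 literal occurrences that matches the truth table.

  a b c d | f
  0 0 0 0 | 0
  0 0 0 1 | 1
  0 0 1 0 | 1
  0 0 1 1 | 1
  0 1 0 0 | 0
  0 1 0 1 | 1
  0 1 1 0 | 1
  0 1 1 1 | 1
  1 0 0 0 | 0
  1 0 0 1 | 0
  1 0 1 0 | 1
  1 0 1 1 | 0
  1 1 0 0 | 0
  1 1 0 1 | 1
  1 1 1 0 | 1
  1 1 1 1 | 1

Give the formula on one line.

  (b & d) = 0000010100000101
  ~d = 1010101010101010
  (~d & c) = 0010001000100010
  ~a = 1111111100000000
  (d & ~a) = 0101010100000000
  ((~d & c) | (d & ~a)) = 0111011100100010
  ((b & d) | ((~d & c) | (d & ~a))) = 0111011100100111

((b & d) | ((~d & c) | (d & ~a)))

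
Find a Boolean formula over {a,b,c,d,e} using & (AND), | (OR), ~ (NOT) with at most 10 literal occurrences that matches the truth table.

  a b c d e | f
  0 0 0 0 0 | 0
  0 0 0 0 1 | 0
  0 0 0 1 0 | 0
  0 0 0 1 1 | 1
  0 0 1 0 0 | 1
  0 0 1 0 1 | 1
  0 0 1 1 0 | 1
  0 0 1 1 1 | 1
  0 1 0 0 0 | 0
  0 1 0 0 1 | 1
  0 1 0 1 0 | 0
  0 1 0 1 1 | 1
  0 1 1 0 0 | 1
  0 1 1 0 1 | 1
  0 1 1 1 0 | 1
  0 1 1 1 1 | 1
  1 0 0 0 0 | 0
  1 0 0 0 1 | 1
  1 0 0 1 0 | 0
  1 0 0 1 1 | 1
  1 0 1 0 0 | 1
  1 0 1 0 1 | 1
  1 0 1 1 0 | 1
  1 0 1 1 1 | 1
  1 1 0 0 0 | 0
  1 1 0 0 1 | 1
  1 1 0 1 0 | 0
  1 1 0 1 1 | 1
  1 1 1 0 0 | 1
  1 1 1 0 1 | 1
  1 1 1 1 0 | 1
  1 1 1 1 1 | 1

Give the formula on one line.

((((e & ~b) & (d | a)) | c) | (b & e))

  ~b = 11111111000000001111111100000000
  (e & ~b) = 01010101000000000101010100000000
  (d | a) = 00110011001100111111111111111111
  ((e & ~b) & (d | a)) = 00010001000000000101010100000000
  (((e & ~b) & (d | a)) | c) = 00011111000011110101111100001111
  (b & e) = 00000000010101010000000001010101
  ((((e & ~b) & (d | a)) | c) | (b & e)) = 00011111010111110101111101011111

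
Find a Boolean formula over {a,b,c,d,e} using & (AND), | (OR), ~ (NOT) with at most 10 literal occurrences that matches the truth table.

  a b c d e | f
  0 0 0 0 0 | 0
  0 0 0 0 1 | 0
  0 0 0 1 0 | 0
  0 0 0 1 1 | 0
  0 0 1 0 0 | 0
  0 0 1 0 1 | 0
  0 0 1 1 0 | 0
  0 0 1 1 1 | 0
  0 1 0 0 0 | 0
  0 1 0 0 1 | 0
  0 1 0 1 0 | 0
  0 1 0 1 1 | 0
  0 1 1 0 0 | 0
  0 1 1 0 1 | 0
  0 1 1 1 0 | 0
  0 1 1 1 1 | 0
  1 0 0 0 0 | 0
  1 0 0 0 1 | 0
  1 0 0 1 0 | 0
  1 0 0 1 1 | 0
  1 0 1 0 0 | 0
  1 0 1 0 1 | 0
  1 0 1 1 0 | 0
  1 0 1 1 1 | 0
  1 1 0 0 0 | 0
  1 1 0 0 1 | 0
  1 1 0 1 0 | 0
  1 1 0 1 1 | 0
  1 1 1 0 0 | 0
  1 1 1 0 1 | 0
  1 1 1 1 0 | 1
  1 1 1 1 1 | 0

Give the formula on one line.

  ~e = 10101010101010101010101010101010
  ~d = 11001100110011001100110011001100
  (e & ~d) = 01000100010001000100010001000100
  ((e & ~d) | a) = 01000100010001001111111111111111
  (~e & ((e & ~d) | a)) = 00000000000000001010101010101010
  (c & (~e & ((e & ~d) | a))) = 00000000000000000000101000001010
  (b & d) = 00000000001100110000000000110011
  ((c & (~e & ((e & ~d) | a))) & (b & d)) = 00000000000000000000000000000010

((c & (~e & ((e & ~d) | a))) & (b & d))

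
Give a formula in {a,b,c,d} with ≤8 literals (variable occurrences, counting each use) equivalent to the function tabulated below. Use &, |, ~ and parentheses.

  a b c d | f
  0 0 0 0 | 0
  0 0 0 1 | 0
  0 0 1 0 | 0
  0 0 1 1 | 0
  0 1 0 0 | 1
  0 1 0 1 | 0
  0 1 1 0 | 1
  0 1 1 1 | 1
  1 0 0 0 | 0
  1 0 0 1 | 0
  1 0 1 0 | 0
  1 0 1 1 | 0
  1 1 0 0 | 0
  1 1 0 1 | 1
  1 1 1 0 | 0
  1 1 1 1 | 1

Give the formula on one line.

(((~d | c) | a) & (b & (d | ~a)))

  ~d = 1010101010101010
  (~d | c) = 1011101110111011
  ((~d | c) | a) = 1011101111111111
  ~a = 1111111100000000
  (d | ~a) = 1111111101010101
  (b & (d | ~a)) = 0000111100000101
  (((~d | c) | a) & (b & (d | ~a))) = 0000101100000101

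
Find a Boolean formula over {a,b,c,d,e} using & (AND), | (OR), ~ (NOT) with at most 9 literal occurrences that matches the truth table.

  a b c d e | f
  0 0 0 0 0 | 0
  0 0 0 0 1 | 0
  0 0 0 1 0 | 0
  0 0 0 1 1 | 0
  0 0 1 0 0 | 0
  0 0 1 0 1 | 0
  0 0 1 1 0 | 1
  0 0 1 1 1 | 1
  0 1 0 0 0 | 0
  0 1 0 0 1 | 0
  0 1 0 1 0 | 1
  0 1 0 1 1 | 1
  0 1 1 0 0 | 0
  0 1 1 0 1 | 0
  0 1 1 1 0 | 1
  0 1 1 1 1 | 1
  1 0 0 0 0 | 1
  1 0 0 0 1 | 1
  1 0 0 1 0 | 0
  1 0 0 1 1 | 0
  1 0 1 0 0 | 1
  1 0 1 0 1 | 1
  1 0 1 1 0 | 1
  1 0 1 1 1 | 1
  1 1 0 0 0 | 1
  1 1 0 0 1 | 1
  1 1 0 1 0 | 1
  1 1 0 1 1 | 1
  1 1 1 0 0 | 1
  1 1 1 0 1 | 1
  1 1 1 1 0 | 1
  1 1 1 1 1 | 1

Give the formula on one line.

((c | ((~d | b) & ~c)) & (d | a))

  ~d = 11001100110011001100110011001100
  (~d | b) = 11001100111111111100110011111111
  ~c = 11110000111100001111000011110000
  ((~d | b) & ~c) = 11000000111100001100000011110000
  (c | ((~d | b) & ~c)) = 11001111111111111100111111111111
  (d | a) = 00110011001100111111111111111111
  ((c | ((~d | b) & ~c)) & (d | a)) = 00000011001100111100111111111111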